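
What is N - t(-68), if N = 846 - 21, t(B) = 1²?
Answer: 824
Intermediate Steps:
t(B) = 1
N = 825
N - t(-68) = 825 - 1*1 = 825 - 1 = 824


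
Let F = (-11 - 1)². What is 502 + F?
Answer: 646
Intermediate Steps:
F = 144 (F = (-12)² = 144)
502 + F = 502 + 144 = 646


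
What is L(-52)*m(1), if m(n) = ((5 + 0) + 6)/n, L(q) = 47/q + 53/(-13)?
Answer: -2849/52 ≈ -54.788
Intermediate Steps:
L(q) = -53/13 + 47/q (L(q) = 47/q + 53*(-1/13) = 47/q - 53/13 = -53/13 + 47/q)
m(n) = 11/n (m(n) = (5 + 6)/n = 11/n)
L(-52)*m(1) = (-53/13 + 47/(-52))*(11/1) = (-53/13 + 47*(-1/52))*(11*1) = (-53/13 - 47/52)*11 = -259/52*11 = -2849/52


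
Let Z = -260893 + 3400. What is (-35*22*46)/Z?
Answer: 35420/257493 ≈ 0.13756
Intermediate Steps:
Z = -257493
(-35*22*46)/Z = (-35*22*46)/(-257493) = -770*46*(-1/257493) = -35420*(-1/257493) = 35420/257493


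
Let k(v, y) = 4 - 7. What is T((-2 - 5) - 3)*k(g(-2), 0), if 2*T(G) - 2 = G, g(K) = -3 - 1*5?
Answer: 12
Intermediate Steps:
g(K) = -8 (g(K) = -3 - 5 = -8)
T(G) = 1 + G/2
k(v, y) = -3
T((-2 - 5) - 3)*k(g(-2), 0) = (1 + ((-2 - 5) - 3)/2)*(-3) = (1 + (-7 - 3)/2)*(-3) = (1 + (½)*(-10))*(-3) = (1 - 5)*(-3) = -4*(-3) = 12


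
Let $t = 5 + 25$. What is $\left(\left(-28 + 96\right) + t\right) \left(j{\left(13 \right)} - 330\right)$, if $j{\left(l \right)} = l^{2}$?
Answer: $-15778$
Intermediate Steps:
$t = 30$
$\left(\left(-28 + 96\right) + t\right) \left(j{\left(13 \right)} - 330\right) = \left(\left(-28 + 96\right) + 30\right) \left(13^{2} - 330\right) = \left(68 + 30\right) \left(169 - 330\right) = 98 \left(-161\right) = -15778$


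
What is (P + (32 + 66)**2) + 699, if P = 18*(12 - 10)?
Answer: 10339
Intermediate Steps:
P = 36 (P = 18*2 = 36)
(P + (32 + 66)**2) + 699 = (36 + (32 + 66)**2) + 699 = (36 + 98**2) + 699 = (36 + 9604) + 699 = 9640 + 699 = 10339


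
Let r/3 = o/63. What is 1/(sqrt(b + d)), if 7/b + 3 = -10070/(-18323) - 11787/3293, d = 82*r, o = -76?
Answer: -2*I*sqrt(4347793079482060395138)/2276230821989 ≈ -0.057936*I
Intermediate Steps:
r = -76/21 (r = 3*(-76/63) = -76/21 ≈ -3.6190)
d = -6232/21 (d = 82*(-76/21) = -6232/21 ≈ -296.76)
b = -422363473/363825608 (b = 7/(-3 + (-10070/(-18323) - 11787/3293)) = 7/(-3 + (-10070*(-1/18323) - 11787*1/3293)) = 7/(-3 + (10070/18323 - 11787/3293)) = 7/(-3 - 182812691/60337639) = 7/(-363825608/60337639) = 7*(-60337639/363825608) = -422363473/363825608 ≈ -1.1609)
1/(sqrt(b + d)) = 1/(sqrt(-422363473/363825608 - 6232/21)) = 1/(sqrt(-2276230821989/7640337768)) = 1/(I*sqrt(4347793079482060395138)/3820168884) = -2*I*sqrt(4347793079482060395138)/2276230821989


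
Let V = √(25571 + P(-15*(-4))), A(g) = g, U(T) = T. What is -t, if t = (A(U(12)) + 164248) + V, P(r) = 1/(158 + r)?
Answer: -164260 - √1215236422/218 ≈ -1.6442e+5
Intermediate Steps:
V = √1215236422/218 (V = √(25571 + 1/(158 - 15*(-4))) = √(25571 + 1/(158 + 60)) = √(25571 + 1/218) = √(5574479/218) = √1215236422/218 ≈ 159.91)
t = 164260 + √1215236422/218 (t = (12 + 164248) + √1215236422/218 = 164260 + √1215236422/218 ≈ 1.6442e+5)
-t = -(164260 + √1215236422/218) = -164260 - √1215236422/218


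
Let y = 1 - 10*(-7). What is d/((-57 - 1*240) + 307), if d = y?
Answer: 71/10 ≈ 7.1000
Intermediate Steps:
y = 71 (y = 1 + 70 = 71)
d = 71
d/((-57 - 1*240) + 307) = 71/((-57 - 1*240) + 307) = 71/((-57 - 240) + 307) = 71/(-297 + 307) = 71/10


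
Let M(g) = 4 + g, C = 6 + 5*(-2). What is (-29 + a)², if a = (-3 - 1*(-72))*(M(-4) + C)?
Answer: 93025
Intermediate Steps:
C = -4 (C = 6 - 10 = -4)
a = -276 (a = (-3 - 1*(-72))*((4 - 4) - 4) = (-3 + 72)*(0 - 4) = 69*(-4) = -276)
(-29 + a)² = (-29 - 276)² = (-305)² = 93025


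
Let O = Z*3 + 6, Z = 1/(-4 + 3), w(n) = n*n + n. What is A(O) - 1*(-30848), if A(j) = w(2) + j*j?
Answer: 30863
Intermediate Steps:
w(n) = n + n**2 (w(n) = n**2 + n = n + n**2)
Z = -1 (Z = 1/(-1) = -1)
O = 3 (O = -1*3 + 6 = -3 + 6 = 3)
A(j) = 6 + j**2 (A(j) = 2*(1 + 2) + j*j = 2*3 + j**2 = 6 + j**2)
A(O) - 1*(-30848) = (6 + 3**2) - 1*(-30848) = (6 + 9) + 30848 = 15 + 30848 = 30863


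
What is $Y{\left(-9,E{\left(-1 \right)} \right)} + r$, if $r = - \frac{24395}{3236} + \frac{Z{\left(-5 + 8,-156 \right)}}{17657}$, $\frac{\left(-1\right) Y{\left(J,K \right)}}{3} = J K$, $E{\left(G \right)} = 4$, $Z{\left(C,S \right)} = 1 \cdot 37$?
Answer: $\frac{5740286833}{57138052} \approx 100.46$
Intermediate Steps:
$Z{\left(C,S \right)} = 37$
$Y{\left(J,K \right)} = - 3 J K$
$r = - \frac{430622783}{57138052}$ ($r = - \frac{24395}{3236} + \frac{37}{17657} = - \frac{430622783}{57138052} \approx -7.5365$)
$Y{\left(-9,E{\left(-1 \right)} \right)} + r = \left(-3\right) \left(-9\right) 4 - \frac{430622783}{57138052} = 108 - \frac{430622783}{57138052} = \frac{5740286833}{57138052}$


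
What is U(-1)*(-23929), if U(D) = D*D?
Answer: -23929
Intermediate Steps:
U(D) = D²
U(-1)*(-23929) = (-1)²*(-23929) = 1*(-23929) = -23929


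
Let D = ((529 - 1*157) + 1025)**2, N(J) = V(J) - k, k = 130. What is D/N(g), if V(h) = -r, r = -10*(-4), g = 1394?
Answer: -1951609/170 ≈ -11480.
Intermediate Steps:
r = 40
V(h) = -40 (V(h) = -1*40 = -40)
N(J) = -170 (N(J) = -40 - 1*130 = -40 - 130 = -170)
D = 1951609 (D = ((529 - 157) + 1025)**2 = (372 + 1025)**2 = 1397**2 = 1951609)
D/N(g) = 1951609/(-170) = 1951609*(-1/170) = -1951609/170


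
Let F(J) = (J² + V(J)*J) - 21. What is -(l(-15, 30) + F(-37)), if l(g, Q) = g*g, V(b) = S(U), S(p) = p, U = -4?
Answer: -1721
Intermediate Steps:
V(b) = -4
l(g, Q) = g²
F(J) = -21 + J² - 4*J (F(J) = (J² - 4*J) - 21 = -21 + J² - 4*J)
-(l(-15, 30) + F(-37)) = -((-15)² + (-21 + (-37)² - 4*(-37))) = -(225 + (-21 + 1369 + 148)) = -(225 + 1496) = -1*1721 = -1721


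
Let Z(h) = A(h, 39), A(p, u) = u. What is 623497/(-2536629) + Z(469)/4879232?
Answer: -3042087585773/12376801388928 ≈ -0.24579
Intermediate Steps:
Z(h) = 39
623497/(-2536629) + Z(469)/4879232 = 623497/(-2536629) + 39/4879232 = 623497*(-1/2536629) + 39*(1/4879232) = -623497/2536629 + 39/4879232 = -3042087585773/12376801388928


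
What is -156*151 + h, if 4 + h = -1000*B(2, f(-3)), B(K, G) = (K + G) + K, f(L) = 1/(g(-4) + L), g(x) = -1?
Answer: -27310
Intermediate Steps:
f(L) = 1/(-1 + L)
B(K, G) = G + 2*K (B(K, G) = (G + K) + K = G + 2*K)
h = -3754 (h = -4 - 1000*(1/(-1 - 3) + 2*2) = -4 - 1000*(1/(-4) + 4) = -4 - 1000*(-¼ + 4) = -4 - 1000*15/4 = -4 - 3750 = -3754)
-156*151 + h = -156*151 - 3754 = -23556 - 3754 = -27310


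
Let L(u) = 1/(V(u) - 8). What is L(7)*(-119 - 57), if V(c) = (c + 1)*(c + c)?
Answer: -22/13 ≈ -1.6923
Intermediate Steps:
V(c) = 2*c*(1 + c) (V(c) = (1 + c)*(2*c) = 2*c*(1 + c))
L(u) = 1/(-8 + 2*u*(1 + u)) (L(u) = 1/(2*u*(1 + u) - 8) = 1/(-8 + 2*u*(1 + u)))
L(7)*(-119 - 57) = (1/(2*(-4 + 7*(1 + 7))))*(-119 - 57) = (1/(2*(-4 + 7*8)))*(-176) = (1/(2*(-4 + 56)))*(-176) = ((½)/52)*(-176) = ((½)*(1/52))*(-176) = (1/104)*(-176) = -22/13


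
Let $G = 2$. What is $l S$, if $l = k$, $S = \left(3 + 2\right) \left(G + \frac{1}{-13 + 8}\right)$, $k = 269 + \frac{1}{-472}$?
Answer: $\frac{1142703}{472} \approx 2421.0$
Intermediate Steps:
$k = \frac{126967}{472}$ ($k = 269 - \frac{1}{472} = \frac{126967}{472} \approx 269.0$)
$S = 9$ ($S = \left(3 + 2\right) \left(2 + \frac{1}{-13 + 8}\right) = 5 \left(2 + \frac{1}{-5}\right) = 5 \left(2 - \frac{1}{5}\right) = 5 \cdot \frac{9}{5} = 9$)
$l = \frac{126967}{472} \approx 269.0$
$l S = \frac{126967}{472} \cdot 9 = \frac{1142703}{472}$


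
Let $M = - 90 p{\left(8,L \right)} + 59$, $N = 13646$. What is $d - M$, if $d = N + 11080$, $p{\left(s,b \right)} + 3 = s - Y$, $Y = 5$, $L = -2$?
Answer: $24667$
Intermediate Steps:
$p{\left(s,b \right)} = -8 + s$ ($p{\left(s,b \right)} = -3 + \left(s - 5\right) = -3 + \left(-5 + s\right) = -8 + s$)
$M = 59$ ($M = - 90 \left(-8 + 8\right) + 59 = \left(-90\right) 0 + 59 = 0 + 59 = 59$)
$d = 24726$ ($d = 13646 + 11080 = 24726$)
$d - M = 24726 - 59 = 24667$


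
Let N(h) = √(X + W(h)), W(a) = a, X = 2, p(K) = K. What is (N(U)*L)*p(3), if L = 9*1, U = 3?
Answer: 27*√5 ≈ 60.374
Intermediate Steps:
N(h) = √(2 + h)
L = 9
(N(U)*L)*p(3) = (√(2 + 3)*9)*3 = (√5*9)*3 = (9*√5)*3 = 27*√5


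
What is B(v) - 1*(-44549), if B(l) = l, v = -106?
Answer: 44443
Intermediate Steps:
B(v) - 1*(-44549) = -106 - 1*(-44549) = -106 + 44549 = 44443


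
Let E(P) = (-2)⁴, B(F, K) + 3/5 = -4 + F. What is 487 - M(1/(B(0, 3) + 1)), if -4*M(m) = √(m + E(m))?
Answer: 487 + √566/24 ≈ 487.99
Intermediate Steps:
B(F, K) = -23/5 + F (B(F, K) = -⅗ + (-4 + F) = -23/5 + F)
E(P) = 16
M(m) = -√(16 + m)/4 (M(m) = -√(m + 16)/4 = -√(16 + m)/4)
487 - M(1/(B(0, 3) + 1)) = 487 - (-1)*√(16 + 1/((-23/5 + 0) + 1))/4 = 487 - (-1)*√(16 + 1/(-23/5 + 1))/4 = 487 - (-1)*√(16 + 1/(-18/5))/4 = 487 - (-1)*√(16 + 1*(-5/18))/4 = 487 - (-1)*√(16 - 5/18)/4 = 487 - (-1)*√(283/18)/4 = 487 - (-1)*√566/6/4 = 487 - (-1)*√566/24 = 487 + √566/24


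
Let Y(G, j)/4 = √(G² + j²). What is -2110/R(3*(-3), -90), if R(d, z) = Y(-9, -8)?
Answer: -211*√145/58 ≈ -43.807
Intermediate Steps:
Y(G, j) = 4*√(G² + j²)
R(d, z) = 4*√145 (R(d, z) = 4*√((-9)² + (-8)²) = 4*√(81 + 64) = 4*√145)
-2110/R(3*(-3), -90) = -2110*√145/580 = -211*√145/58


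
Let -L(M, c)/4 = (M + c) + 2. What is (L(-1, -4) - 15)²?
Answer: 9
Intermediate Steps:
L(M, c) = -8 - 4*M - 4*c (L(M, c) = -4*((M + c) + 2) = -4*(2 + M + c) = -8 - 4*M - 4*c)
(L(-1, -4) - 15)² = ((-8 - 4*(-1) - 4*(-4)) - 15)² = ((-8 + 4 + 16) - 15)² = (12 - 15)² = (-3)² = 9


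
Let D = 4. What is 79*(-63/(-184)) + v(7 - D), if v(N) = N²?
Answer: 6633/184 ≈ 36.049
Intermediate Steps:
79*(-63/(-184)) + v(7 - D) = 79*(-63/(-184)) + (7 - 1*4)² = 79*(-63*(-1/184)) + (7 - 4)² = 79*(63/184) + 3² = 4977/184 + 9 = 6633/184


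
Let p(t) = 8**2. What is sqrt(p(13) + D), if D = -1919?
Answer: I*sqrt(1855) ≈ 43.07*I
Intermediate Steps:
p(t) = 64
sqrt(p(13) + D) = sqrt(64 - 1919) = sqrt(-1855) = I*sqrt(1855)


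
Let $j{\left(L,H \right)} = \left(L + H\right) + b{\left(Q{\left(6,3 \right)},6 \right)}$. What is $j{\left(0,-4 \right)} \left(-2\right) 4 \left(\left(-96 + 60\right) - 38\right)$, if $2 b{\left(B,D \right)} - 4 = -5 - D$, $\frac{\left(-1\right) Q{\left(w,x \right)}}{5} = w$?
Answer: $-4440$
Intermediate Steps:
$Q{\left(w,x \right)} = - 5 w$
$b{\left(B,D \right)} = - \frac{1}{2} - \frac{D}{2}$ ($b{\left(B,D \right)} = 2 + \frac{-5 - D}{2} = 2 - \left(\frac{5}{2} + \frac{D}{2}\right) = - \frac{1}{2} - \frac{D}{2}$)
$j{\left(L,H \right)} = - \frac{7}{2} + H + L$ ($j{\left(L,H \right)} = \left(L + H\right) - \frac{7}{2} = \left(H + L\right) - \frac{7}{2} = - \frac{7}{2} + H + L$)
$j{\left(0,-4 \right)} \left(-2\right) 4 \left(\left(-96 + 60\right) - 38\right) = \left(- \frac{7}{2} - 4 + 0\right) \left(-2\right) 4 \left(\left(-96 + 60\right) - 38\right) = \left(- \frac{15}{2}\right) \left(-2\right) 4 \left(-36 - 38\right) = 15 \cdot 4 \left(-74\right) = 60 \left(-74\right) = -4440$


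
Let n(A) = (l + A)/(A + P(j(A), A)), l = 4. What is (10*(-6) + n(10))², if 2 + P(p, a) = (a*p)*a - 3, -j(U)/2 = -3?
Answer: 1316673796/366025 ≈ 3597.2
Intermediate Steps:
j(U) = 6 (j(U) = -2*(-3) = 6)
P(p, a) = -5 + p*a² (P(p, a) = -2 + ((a*p)*a - 3) = -2 + (p*a² - 3) = -2 + (-3 + p*a²) = -5 + p*a²)
n(A) = (4 + A)/(-5 + A + 6*A²) (n(A) = (4 + A)/(A + (-5 + 6*A²)) = (4 + A)/(-5 + A + 6*A²))
(10*(-6) + n(10))² = (10*(-6) + (4 + 10)/(-5 + 10 + 6*10²))² = (-60 + 14/(-5 + 10 + 6*100))² = (-60 + 14/(-5 + 10 + 600))² = (-60 + 14/605)² = (-36286/605)² = 1316673796/366025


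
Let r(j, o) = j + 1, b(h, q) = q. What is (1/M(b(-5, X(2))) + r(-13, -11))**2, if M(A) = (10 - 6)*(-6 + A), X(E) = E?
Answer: 37249/256 ≈ 145.50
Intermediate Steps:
M(A) = -24 + 4*A (M(A) = 4*(-6 + A) = -24 + 4*A)
r(j, o) = 1 + j
(1/M(b(-5, X(2))) + r(-13, -11))**2 = (1/(-24 + 4*2) + (1 - 13))**2 = (1/(-24 + 8) - 12)**2 = (1/(-16) - 12)**2 = (-1/16 - 12)**2 = (-193/16)**2 = 37249/256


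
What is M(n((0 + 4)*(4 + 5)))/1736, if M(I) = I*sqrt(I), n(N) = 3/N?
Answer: sqrt(3)/124992 ≈ 1.3857e-5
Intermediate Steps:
M(I) = I**(3/2)
M(n((0 + 4)*(4 + 5)))/1736 = (3/(((0 + 4)*(4 + 5))))**(3/2)/1736 = (3/((4*9)))**(3/2)*(1/1736) = (3/36)**(3/2)*(1/1736) = (3*(1/36))**(3/2)*(1/1736) = (1/12)**(3/2)*(1/1736) = (sqrt(3)/72)*(1/1736) = sqrt(3)/124992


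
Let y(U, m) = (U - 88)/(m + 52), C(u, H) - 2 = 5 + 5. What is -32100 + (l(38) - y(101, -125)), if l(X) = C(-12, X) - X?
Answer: -2345185/73 ≈ -32126.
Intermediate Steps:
C(u, H) = 12 (C(u, H) = 2 + (5 + 5) = 2 + 10 = 12)
y(U, m) = (-88 + U)/(52 + m)
l(X) = 12 - X
-32100 + (l(38) - y(101, -125)) = -32100 + ((12 - 1*38) - (-88 + 101)/(52 - 125)) = -32100 + ((12 - 38) - 13/(-73)) = -32100 + (-26 - (-1)*13/73) = -32100 + (-26 - 1*(-13/73)) = -32100 + (-26 + 13/73) = -32100 - 1885/73 = -2345185/73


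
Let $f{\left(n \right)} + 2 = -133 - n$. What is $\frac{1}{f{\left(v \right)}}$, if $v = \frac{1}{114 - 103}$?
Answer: $- \frac{11}{1486} \approx -0.0074024$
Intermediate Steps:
$v = \frac{1}{11} \approx 0.090909$
$f{\left(n \right)} = -135 - n$ ($f{\left(n \right)} = -2 - \left(133 + n\right) = -135 - n$)
$\frac{1}{f{\left(v \right)}} = \frac{1}{-135 - \frac{1}{11}} = \frac{1}{- \frac{1486}{11}} = - \frac{11}{1486}$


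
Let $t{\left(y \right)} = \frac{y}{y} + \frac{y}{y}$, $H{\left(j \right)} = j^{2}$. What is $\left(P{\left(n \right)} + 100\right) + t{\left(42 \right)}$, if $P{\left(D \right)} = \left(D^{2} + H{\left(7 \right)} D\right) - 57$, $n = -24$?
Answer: $-555$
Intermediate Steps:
$t{\left(y \right)} = 2$ ($t{\left(y \right)} = 1 + 1 = 2$)
$P{\left(D \right)} = -57 + D^{2} + 49 D$ ($P{\left(D \right)} = \left(D^{2} + 7^{2} D\right) - 57 = \left(D^{2} + 49 D\right) - 57 = -57 + D^{2} + 49 D$)
$\left(P{\left(n \right)} + 100\right) + t{\left(42 \right)} = \left(\left(-57 + \left(-24\right)^{2} + 49 \left(-24\right)\right) + 100\right) + 2 = \left(\left(-57 + 576 - 1176\right) + 100\right) + 2 = \left(-657 + 100\right) + 2 = -557 + 2 = -555$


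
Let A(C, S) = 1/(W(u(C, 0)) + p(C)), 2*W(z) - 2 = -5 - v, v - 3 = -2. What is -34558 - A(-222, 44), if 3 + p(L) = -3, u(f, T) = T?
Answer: -276463/8 ≈ -34558.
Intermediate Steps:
v = 1 (v = 3 - 2 = 1)
W(z) = -2 (W(z) = 1 + (-5 - 1*1)/2 = 1 + (-5 - 1)/2 = 1 + (½)*(-6) = 1 - 3 = -2)
p(L) = -6 (p(L) = -3 - 3 = -6)
A(C, S) = -⅛ (A(C, S) = 1/(-2 - 6) = 1/(-8) = -⅛)
-34558 - A(-222, 44) = -34558 - 1*(-⅛) = -34558 + ⅛ = -276463/8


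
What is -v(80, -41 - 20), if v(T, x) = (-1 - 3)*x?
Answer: -244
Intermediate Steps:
v(T, x) = -4*x
-v(80, -41 - 20) = -(-4)*(-41 - 20) = -(-4)*(-61) = -1*244 = -244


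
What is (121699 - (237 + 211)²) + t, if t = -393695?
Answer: -472700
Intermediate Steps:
(121699 - (237 + 211)²) + t = (121699 - (237 + 211)²) - 393695 = (121699 - 1*448²) - 393695 = (121699 - 1*200704) - 393695 = (121699 - 200704) - 393695 = -79005 - 393695 = -472700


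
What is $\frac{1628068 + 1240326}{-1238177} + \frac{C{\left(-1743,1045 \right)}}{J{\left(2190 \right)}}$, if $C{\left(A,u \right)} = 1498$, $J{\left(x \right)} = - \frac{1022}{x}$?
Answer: $- \frac{3977416564}{1238177} \approx -3212.3$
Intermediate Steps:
$\frac{1628068 + 1240326}{-1238177} + \frac{C{\left(-1743,1045 \right)}}{J{\left(2190 \right)}} = \frac{1628068 + 1240326}{-1238177} + \frac{1498}{\left(-1022\right) \frac{1}{2190}} = 2868394 \left(- \frac{1}{1238177}\right) + \frac{1498}{\left(-1022\right) \frac{1}{2190}} = - \frac{2868394}{1238177} + \frac{1498}{- \frac{7}{15}} = - \frac{2868394}{1238177} + 1498 \left(- \frac{15}{7}\right) = - \frac{2868394}{1238177} - 3210 = - \frac{3977416564}{1238177}$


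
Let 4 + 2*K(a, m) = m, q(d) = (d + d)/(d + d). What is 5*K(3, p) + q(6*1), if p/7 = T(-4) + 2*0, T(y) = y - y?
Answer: -9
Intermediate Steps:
T(y) = 0
q(d) = 1 (q(d) = (2*d)/((2*d)) = (2*d)*(1/(2*d)) = 1)
p = 0 (p = 7*(0 + 2*0) = 7*(0 + 0) = 7*0 = 0)
K(a, m) = -2 + m/2
5*K(3, p) + q(6*1) = 5*(-2 + (1/2)*0) + 1 = 5*(-2 + 0) + 1 = 5*(-2) + 1 = -10 + 1 = -9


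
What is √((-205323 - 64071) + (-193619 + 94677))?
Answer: 4*I*√23021 ≈ 606.91*I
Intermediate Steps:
√((-205323 - 64071) + (-193619 + 94677)) = √(-269394 - 98942) = √(-368336) = 4*I*√23021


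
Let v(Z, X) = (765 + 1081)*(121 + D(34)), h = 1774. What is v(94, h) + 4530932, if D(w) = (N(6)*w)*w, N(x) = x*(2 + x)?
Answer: 107185146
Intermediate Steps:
D(w) = 48*w² (D(w) = ((6*(2 + 6))*w)*w = ((6*8)*w)*w = (48*w)*w = 48*w²)
v(Z, X) = 102654214 (v(Z, X) = (765 + 1081)*(121 + 48*34²) = 1846*(121 + 48*1156) = 1846*(121 + 55488) = 1846*55609 = 102654214)
v(94, h) + 4530932 = 102654214 + 4530932 = 107185146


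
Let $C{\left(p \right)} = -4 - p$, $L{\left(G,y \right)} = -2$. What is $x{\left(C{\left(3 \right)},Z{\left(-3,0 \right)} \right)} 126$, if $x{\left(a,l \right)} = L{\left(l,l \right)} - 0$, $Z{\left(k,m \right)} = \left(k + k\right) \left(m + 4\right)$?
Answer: $-252$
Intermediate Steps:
$Z{\left(k,m \right)} = 2 k \left(4 + m\right)$
$x{\left(a,l \right)} = -2$ ($x{\left(a,l \right)} = -2 - 0 = -2 + 0 = -2$)
$x{\left(C{\left(3 \right)},Z{\left(-3,0 \right)} \right)} 126 = \left(-2\right) 126 = -252$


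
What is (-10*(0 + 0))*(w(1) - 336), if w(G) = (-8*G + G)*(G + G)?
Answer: 0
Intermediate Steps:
w(G) = -14*G**2 (w(G) = (-7*G)*(2*G) = -14*G**2)
(-10*(0 + 0))*(w(1) - 336) = (-10*(0 + 0))*(-14*1**2 - 336) = (-10*0)*(-14*1 - 336) = 0*(-14 - 336) = 0*(-350) = 0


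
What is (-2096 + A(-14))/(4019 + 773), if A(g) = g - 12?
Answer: -1061/2396 ≈ -0.44282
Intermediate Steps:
A(g) = -12 + g
(-2096 + A(-14))/(4019 + 773) = (-2096 + (-12 - 14))/(4019 + 773) = (-2096 - 26)/4792 = -2122*1/4792 = -1061/2396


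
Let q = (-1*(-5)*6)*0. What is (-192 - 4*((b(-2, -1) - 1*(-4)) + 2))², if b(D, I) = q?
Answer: 46656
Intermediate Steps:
q = 0 (q = (5*6)*0 = 30*0 = 0)
b(D, I) = 0
(-192 - 4*((b(-2, -1) - 1*(-4)) + 2))² = (-192 - 4*((0 - 1*(-4)) + 2))² = (-192 - 4*((0 + 4) + 2))² = (-192 - 4*(4 + 2))² = (-192 - 4*6)² = (-192 - 24)² = (-216)² = 46656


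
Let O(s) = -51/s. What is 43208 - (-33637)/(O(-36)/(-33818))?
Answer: -13649698256/17 ≈ -8.0292e+8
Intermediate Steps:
43208 - (-33637)/(O(-36)/(-33818)) = 43208 - (-33637)/(-51/(-36)/(-33818)) = 43208 - (-33637)/(-51*(-1/36)*(-1/33818)) = 43208 - (-33637)/((17/12)*(-1/33818)) = 43208 - (-33637)/(-17/405816) = 43208 - (-33637)*(-405816)/17 = 43208 - 1*13650432792/17 = 43208 - 13650432792/17 = -13649698256/17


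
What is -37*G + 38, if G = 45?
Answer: -1627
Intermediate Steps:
-37*G + 38 = -37*45 + 38 = -1665 + 38 = -1627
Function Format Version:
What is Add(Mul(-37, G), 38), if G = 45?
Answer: -1627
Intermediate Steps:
Add(Mul(-37, G), 38) = Add(Mul(-37, 45), 38) = Add(-1665, 38) = -1627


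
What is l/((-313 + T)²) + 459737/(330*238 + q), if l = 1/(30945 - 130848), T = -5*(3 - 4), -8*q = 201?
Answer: 11618716440311971/1984269417053616 ≈ 5.8554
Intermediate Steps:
q = -201/8 (q = -⅛*201 = -201/8 ≈ -25.125)
T = 5 (T = -5*(-1) = 5)
l = -1/99903 (l = 1/(-99903) = -1/99903 ≈ -1.0010e-5)
l/((-313 + T)²) + 459737/(330*238 + q) = -1/(99903*(-313 + 5)²) + 459737/(330*238 - 201/8) = -1/(99903*((-308)²)) + 459737/(78540 - 201/8) = -1/99903/94864 + 459737/(628119/8) = -1/99903*1/94864 + 459737*(8/628119) = -1/9477198192 + 3677896/628119 = 11618716440311971/1984269417053616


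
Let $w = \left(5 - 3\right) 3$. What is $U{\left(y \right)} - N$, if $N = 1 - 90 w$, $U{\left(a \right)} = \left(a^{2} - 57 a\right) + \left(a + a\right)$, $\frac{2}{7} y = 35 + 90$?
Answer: $\frac{671531}{4} \approx 1.6788 \cdot 10^{5}$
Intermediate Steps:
$y = \frac{875}{2}$ ($y = \frac{7 \left(35 + 90\right)}{2} = \frac{7}{2} \cdot 125 = \frac{875}{2} \approx 437.5$)
$U{\left(a \right)} = a^{2} - 55 a$ ($U{\left(a \right)} = \left(a^{2} - 57 a\right) + 2 a = a^{2} - 55 a$)
$w = 6$ ($w = 2 \cdot 3 = 6$)
$N = -539$ ($N = 1 - 540 = -539$)
$U{\left(y \right)} - N = \frac{875 \left(-55 + \frac{875}{2}\right)}{2} - -539 = \frac{875}{2} \cdot \frac{765}{2} + 539 = \frac{669375}{4} + 539 = \frac{671531}{4}$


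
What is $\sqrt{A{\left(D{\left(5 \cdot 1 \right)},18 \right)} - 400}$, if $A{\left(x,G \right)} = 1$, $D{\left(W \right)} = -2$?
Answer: $i \sqrt{399} \approx 19.975 i$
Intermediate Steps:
$\sqrt{A{\left(D{\left(5 \cdot 1 \right)},18 \right)} - 400} = \sqrt{1 - 400} = \sqrt{-399} = i \sqrt{399}$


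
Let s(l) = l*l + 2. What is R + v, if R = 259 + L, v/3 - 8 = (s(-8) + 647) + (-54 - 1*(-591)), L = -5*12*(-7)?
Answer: 4453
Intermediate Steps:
s(l) = 2 + l² (s(l) = l² + 2 = 2 + l²)
L = 420 (L = -60*(-7) = 420)
v = 3774 (v = 24 + 3*(((2 + (-8)²) + 647) + (-54 - 1*(-591))) = 24 + 3*(((2 + 64) + 647) + (-54 + 591)) = 24 + 3*((66 + 647) + 537) = 24 + 3*(713 + 537) = 24 + 3*1250 = 24 + 3750 = 3774)
R = 679 (R = 259 + 420 = 679)
R + v = 679 + 3774 = 4453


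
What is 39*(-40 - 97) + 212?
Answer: -5131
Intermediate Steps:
39*(-40 - 97) + 212 = 39*(-137) + 212 = -5343 + 212 = -5131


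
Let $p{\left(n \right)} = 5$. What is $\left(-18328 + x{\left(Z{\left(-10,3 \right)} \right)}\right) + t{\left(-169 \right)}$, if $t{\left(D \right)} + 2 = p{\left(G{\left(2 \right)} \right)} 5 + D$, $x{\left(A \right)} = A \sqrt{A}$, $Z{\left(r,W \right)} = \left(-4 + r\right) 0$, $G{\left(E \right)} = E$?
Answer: $-18474$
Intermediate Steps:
$Z{\left(r,W \right)} = 0$
$x{\left(A \right)} = A^{\frac{3}{2}}$
$t{\left(D \right)} = 23 + D$ ($t{\left(D \right)} = -2 + \left(5 \cdot 5 + D\right) = -2 + \left(25 + D\right) = 23 + D$)
$\left(-18328 + x{\left(Z{\left(-10,3 \right)} \right)}\right) + t{\left(-169 \right)} = \left(-18328 + 0^{\frac{3}{2}}\right) + \left(23 - 169\right) = \left(-18328 + 0\right) - 146 = -18328 - 146 = -18474$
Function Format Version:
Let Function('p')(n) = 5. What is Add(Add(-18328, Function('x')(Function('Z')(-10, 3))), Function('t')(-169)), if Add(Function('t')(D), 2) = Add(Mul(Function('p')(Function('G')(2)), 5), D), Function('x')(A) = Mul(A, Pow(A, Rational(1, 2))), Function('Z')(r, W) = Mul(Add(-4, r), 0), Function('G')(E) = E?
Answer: -18474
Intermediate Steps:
Function('Z')(r, W) = 0
Function('x')(A) = Pow(A, Rational(3, 2))
Function('t')(D) = Add(23, D) (Function('t')(D) = Add(-2, Add(Mul(5, 5), D)) = Add(-2, Add(25, D)) = Add(23, D))
Add(Add(-18328, Function('x')(Function('Z')(-10, 3))), Function('t')(-169)) = Add(Add(-18328, Pow(0, Rational(3, 2))), Add(23, -169)) = Add(Add(-18328, 0), -146) = Add(-18328, -146) = -18474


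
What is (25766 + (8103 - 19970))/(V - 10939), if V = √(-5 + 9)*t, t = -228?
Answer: -13899/11395 ≈ -1.2197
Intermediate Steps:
V = -456 (V = √(-5 + 9)*(-228) = √4*(-228) = 2*(-228) = -456)
(25766 + (8103 - 19970))/(V - 10939) = (25766 + (8103 - 19970))/(-456 - 10939) = (25766 - 11867)/(-11395) = 13899*(-1/11395) = -13899/11395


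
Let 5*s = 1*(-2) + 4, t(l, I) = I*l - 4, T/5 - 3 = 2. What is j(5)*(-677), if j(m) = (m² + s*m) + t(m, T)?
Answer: -100196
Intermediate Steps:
T = 25 (T = 15 + 5*2 = 15 + 10 = 25)
t(l, I) = -4 + I*l
s = ⅖ (s = (1*(-2) + 4)/5 = (-2 + 4)/5 = (⅕)*2 = ⅖ ≈ 0.40000)
j(m) = -4 + m² + 127*m/5 (j(m) = (m² + 2*m/5) + (-4 + 25*m) = -4 + m² + 127*m/5)
j(5)*(-677) = (-4 + 5² + (127/5)*5)*(-677) = (-4 + 25 + 127)*(-677) = 148*(-677) = -100196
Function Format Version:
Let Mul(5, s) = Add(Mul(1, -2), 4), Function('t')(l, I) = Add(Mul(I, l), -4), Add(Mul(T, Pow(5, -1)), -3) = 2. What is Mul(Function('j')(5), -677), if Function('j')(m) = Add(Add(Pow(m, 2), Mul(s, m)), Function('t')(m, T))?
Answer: -100196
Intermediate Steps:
T = 25 (T = Add(15, Mul(5, 2)) = Add(15, 10) = 25)
Function('t')(l, I) = Add(-4, Mul(I, l))
s = Rational(2, 5) (s = Mul(Rational(1, 5), Add(Mul(1, -2), 4)) = Mul(Rational(1, 5), Add(-2, 4)) = Mul(Rational(1, 5), 2) = Rational(2, 5) ≈ 0.40000)
Function('j')(m) = Add(-4, Pow(m, 2), Mul(Rational(127, 5), m)) (Function('j')(m) = Add(Add(Pow(m, 2), Mul(Rational(2, 5), m)), Add(-4, Mul(25, m))) = Add(-4, Pow(m, 2), Mul(Rational(127, 5), m)))
Mul(Function('j')(5), -677) = Mul(Add(-4, Pow(5, 2), Mul(Rational(127, 5), 5)), -677) = Mul(Add(-4, 25, 127), -677) = Mul(148, -677) = -100196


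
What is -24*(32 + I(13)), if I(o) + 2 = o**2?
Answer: -4776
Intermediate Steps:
I(o) = -2 + o**2
-24*(32 + I(13)) = -24*(32 + (-2 + 13**2)) = -24*(32 + (-2 + 169)) = -24*(32 + 167) = -24*199 = -4776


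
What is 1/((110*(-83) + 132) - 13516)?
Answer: -1/22514 ≈ -4.4417e-5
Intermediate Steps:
1/((110*(-83) + 132) - 13516) = 1/((-9130 + 132) - 13516) = 1/(-8998 - 13516) = 1/(-22514) = -1/22514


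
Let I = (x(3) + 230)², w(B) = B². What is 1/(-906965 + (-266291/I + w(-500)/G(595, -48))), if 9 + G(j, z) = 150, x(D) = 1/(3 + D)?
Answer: -268909701/243416248410581 ≈ -1.1047e-6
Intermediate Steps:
G(j, z) = 141 (G(j, z) = -9 + 150 = 141)
I = 1907161/36 (I = (1/(3 + 3) + 230)² = (1/6 + 230)² = (⅙ + 230)² = (1381/6)² = 1907161/36 ≈ 52977.)
1/(-906965 + (-266291/I + w(-500)/G(595, -48))) = 1/(-906965 + (-266291/1907161/36 + (-500)²/141)) = 1/(-906965 + (-266291*36/1907161 + 250000*(1/141))) = 1/(-906965 + (-9586476/1907161 + 250000/141)) = 1/(-906965 + 475438556884/268909701) = 1/(-243416248410581/268909701) = -268909701/243416248410581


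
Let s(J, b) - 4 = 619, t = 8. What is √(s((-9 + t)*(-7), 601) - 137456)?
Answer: I*√136833 ≈ 369.91*I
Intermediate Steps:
s(J, b) = 623 (s(J, b) = 4 + 619 = 623)
√(s((-9 + t)*(-7), 601) - 137456) = √(623 - 137456) = √(-136833) = I*√136833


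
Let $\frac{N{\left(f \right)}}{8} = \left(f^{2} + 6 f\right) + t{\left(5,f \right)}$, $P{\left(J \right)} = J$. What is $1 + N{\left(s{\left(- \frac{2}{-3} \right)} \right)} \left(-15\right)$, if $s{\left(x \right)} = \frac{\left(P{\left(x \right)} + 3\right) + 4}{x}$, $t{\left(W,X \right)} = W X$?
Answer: $-31049$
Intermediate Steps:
$s{\left(x \right)} = \frac{7 + x}{x}$ ($s{\left(x \right)} = \frac{\left(x + 3\right) + 4}{x} = \frac{\left(3 + x\right) + 4}{x} = \frac{7 + x}{x}$)
$N{\left(f \right)} = 8 f^{2} + 88 f$ ($N{\left(f \right)} = 8 \left(\left(f^{2} + 6 f\right) + 5 f\right) = 8 \left(f^{2} + 11 f\right) = 8 f^{2} + 88 f$)
$1 + N{\left(s{\left(- \frac{2}{-3} \right)} \right)} \left(-15\right) = 1 + 8 \frac{7 - \frac{2}{-3}}{\left(-2\right) \frac{1}{-3}} \left(11 + \frac{7 - \frac{2}{-3}}{\left(-2\right) \frac{1}{-3}}\right) \left(-15\right) = 1 + 8 \frac{7 - - \frac{2}{3}}{\left(-2\right) \left(- \frac{1}{3}\right)} \left(11 + \frac{7 - - \frac{2}{3}}{\left(-2\right) \left(- \frac{1}{3}\right)}\right) \left(-15\right) = 1 + 8 \frac{7 + \frac{2}{3}}{\frac{2}{3}} \left(11 + \frac{7 + \frac{2}{3}}{\frac{2}{3}}\right) \left(-15\right) = 1 + 8 \cdot \frac{3}{2} \cdot \frac{23}{3} \left(11 + \frac{3}{2} \cdot \frac{23}{3}\right) \left(-15\right) = 1 + 8 \cdot \frac{23}{2} \left(11 + \frac{23}{2}\right) \left(-15\right) = 1 + 8 \cdot \frac{23}{2} \cdot \frac{45}{2} \left(-15\right) = 1 + 2070 \left(-15\right) = 1 - 31050 = -31049$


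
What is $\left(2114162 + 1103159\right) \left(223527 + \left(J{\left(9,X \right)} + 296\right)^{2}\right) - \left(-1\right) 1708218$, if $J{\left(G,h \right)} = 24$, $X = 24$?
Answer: $1048613489785$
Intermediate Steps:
$\left(2114162 + 1103159\right) \left(223527 + \left(J{\left(9,X \right)} + 296\right)^{2}\right) - \left(-1\right) 1708218 = \left(2114162 + 1103159\right) \left(223527 + \left(24 + 296\right)^{2}\right) - \left(-1\right) 1708218 = 3217321 \left(223527 + 320^{2}\right) - -1708218 = 3217321 \left(223527 + 102400\right) + 1708218 = 3217321 \cdot 325927 + 1708218 = 1048611781567 + 1708218 = 1048613489785$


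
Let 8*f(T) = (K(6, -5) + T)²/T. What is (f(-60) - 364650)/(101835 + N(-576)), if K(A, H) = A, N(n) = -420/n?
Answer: -87517458/24440575 ≈ -3.5808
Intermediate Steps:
f(T) = (6 + T)²/(8*T) (f(T) = ((6 + T)²/T)/8 = (6 + T)²/(8*T))
(f(-60) - 364650)/(101835 + N(-576)) = ((⅛)*(6 - 60)²/(-60) - 364650)/(101835 - 420/(-576)) = ((⅛)*(-1/60)*(-54)² - 364650)/(101835 - 420*(-1/576)) = ((⅛)*(-1/60)*2916 - 364650)/(101835 + 35/48) = (-243/40 - 364650)/(4888115/48) = -14586243/40*48/4888115 = -87517458/24440575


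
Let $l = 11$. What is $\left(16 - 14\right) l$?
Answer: $22$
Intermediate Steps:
$\left(16 - 14\right) l = \left(16 - 14\right) 11 = 2 \cdot 11 = 22$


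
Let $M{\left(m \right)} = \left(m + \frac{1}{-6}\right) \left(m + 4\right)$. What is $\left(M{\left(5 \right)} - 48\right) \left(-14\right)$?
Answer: $63$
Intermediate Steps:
$M{\left(m \right)} = \left(4 + m\right) \left(- \frac{1}{6} + m\right)$ ($M{\left(m \right)} = \left(m - \frac{1}{6}\right) \left(4 + m\right) = \left(- \frac{1}{6} + m\right) \left(4 + m\right) = \left(4 + m\right) \left(- \frac{1}{6} + m\right)$)
$\left(M{\left(5 \right)} - 48\right) \left(-14\right) = \left(\left(- \frac{2}{3} + 5^{2} + \frac{23}{6} \cdot 5\right) - 48\right) \left(-14\right) = \left(\left(- \frac{2}{3} + 25 + \frac{115}{6}\right) - 48\right) \left(-14\right) = \left(\frac{87}{2} - 48\right) \left(-14\right) = \left(- \frac{9}{2}\right) \left(-14\right) = 63$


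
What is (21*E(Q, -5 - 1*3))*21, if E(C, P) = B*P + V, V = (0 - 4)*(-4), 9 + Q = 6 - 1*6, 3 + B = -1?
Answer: 21168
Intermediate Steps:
B = -4 (B = -3 - 1 = -4)
Q = -9 (Q = -9 + (6 - 1*6) = -9 + (6 - 6) = -9 + 0 = -9)
V = 16 (V = -4*(-4) = 16)
E(C, P) = 16 - 4*P (E(C, P) = -4*P + 16 = 16 - 4*P)
(21*E(Q, -5 - 1*3))*21 = (21*(16 - 4*(-5 - 1*3)))*21 = (21*(16 - 4*(-5 - 3)))*21 = (21*(16 - 4*(-8)))*21 = (21*(16 + 32))*21 = (21*48)*21 = 1008*21 = 21168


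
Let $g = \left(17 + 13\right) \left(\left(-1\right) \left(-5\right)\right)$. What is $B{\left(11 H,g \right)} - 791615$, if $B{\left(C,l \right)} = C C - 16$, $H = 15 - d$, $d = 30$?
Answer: $-764406$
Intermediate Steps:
$H = -15$ ($H = 15 - 30 = -15$)
$g = 150$ ($g = 30 \cdot 5 = 150$)
$B{\left(C,l \right)} = -16 + C^{2}$ ($B{\left(C,l \right)} = C^{2} - 16 = -16 + C^{2}$)
$B{\left(11 H,g \right)} - 791615 = \left(-16 + \left(11 \left(-15\right)\right)^{2}\right) - 791615 = \left(-16 + \left(-165\right)^{2}\right) - 791615 = \left(-16 + 27225\right) - 791615 = 27209 - 791615 = -764406$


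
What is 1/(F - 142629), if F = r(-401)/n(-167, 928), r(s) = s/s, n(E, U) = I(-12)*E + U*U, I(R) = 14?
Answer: -858846/122496346133 ≈ -7.0112e-6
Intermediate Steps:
n(E, U) = U**2 + 14*E (n(E, U) = 14*E + U*U = 14*E + U**2 = U**2 + 14*E)
r(s) = 1
F = 1/858846 (F = 1/(928**2 + 14*(-167)) = 1/(861184 - 2338) = 1/858846 ≈ 1.1644e-6)
1/(F - 142629) = 1/(1/858846 - 142629) = 1/(-122496346133/858846) = -858846/122496346133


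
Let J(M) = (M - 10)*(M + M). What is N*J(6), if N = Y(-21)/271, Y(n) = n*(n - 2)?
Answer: -23184/271 ≈ -85.550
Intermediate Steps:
Y(n) = n*(-2 + n)
N = 483/271 (N = -21*(-2 - 21)/271 = -21*(-23)*(1/271) = 483*(1/271) = 483/271 ≈ 1.7823)
J(M) = 2*M*(-10 + M) (J(M) = (-10 + M)*(2*M) = 2*M*(-10 + M))
N*J(6) = 483*(2*6*(-10 + 6))/271 = 483*(2*6*(-4))/271 = (483/271)*(-48) = -23184/271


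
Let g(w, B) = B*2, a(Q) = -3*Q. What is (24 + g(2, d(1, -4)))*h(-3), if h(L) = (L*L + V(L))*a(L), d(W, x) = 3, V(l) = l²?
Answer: 4860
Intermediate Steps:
h(L) = -6*L³ (h(L) = (L*L + L²)*(-3*L) = (L² + L²)*(-3*L) = (2*L²)*(-3*L) = -6*L³)
g(w, B) = 2*B
(24 + g(2, d(1, -4)))*h(-3) = (24 + 2*3)*(-6*(-3)³) = (24 + 6)*(-6*(-27)) = 30*162 = 4860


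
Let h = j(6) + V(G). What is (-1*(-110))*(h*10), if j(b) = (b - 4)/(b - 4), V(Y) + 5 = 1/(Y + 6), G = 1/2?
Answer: -55000/13 ≈ -4230.8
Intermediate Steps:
G = 1/2 (G = 1*(1/2) = 1/2 ≈ 0.50000)
V(Y) = -5 + 1/(6 + Y) (V(Y) = -5 + 1/(Y + 6) = -5 + 1/(6 + Y))
j(b) = 1 (j(b) = (-4 + b)/(-4 + b) = 1)
h = -50/13 (h = 1 + (-29 - 5*1/2)/(6 + 1/2) = 1 + (-29 - 5/2)/(13/2) = 1 + (2/13)*(-63/2) = 1 - 63/13 = -50/13 ≈ -3.8462)
(-1*(-110))*(h*10) = (-1*(-110))*(-50/13*10) = 110*(-500/13) = -55000/13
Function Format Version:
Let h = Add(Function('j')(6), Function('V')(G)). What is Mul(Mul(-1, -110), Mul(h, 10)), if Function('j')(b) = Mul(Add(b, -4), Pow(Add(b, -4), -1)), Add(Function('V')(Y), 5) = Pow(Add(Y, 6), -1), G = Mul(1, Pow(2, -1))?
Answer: Rational(-55000, 13) ≈ -4230.8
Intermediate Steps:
G = Rational(1, 2) (G = Mul(1, Rational(1, 2)) = Rational(1, 2) ≈ 0.50000)
Function('V')(Y) = Add(-5, Pow(Add(6, Y), -1)) (Function('V')(Y) = Add(-5, Pow(Add(Y, 6), -1)) = Add(-5, Pow(Add(6, Y), -1)))
Function('j')(b) = 1 (Function('j')(b) = Mul(Add(-4, b), Pow(Add(-4, b), -1)) = 1)
h = Rational(-50, 13) (h = Add(1, Mul(Pow(Add(6, Rational(1, 2)), -1), Add(-29, Mul(-5, Rational(1, 2))))) = Add(1, Mul(Pow(Rational(13, 2), -1), Add(-29, Rational(-5, 2)))) = Add(1, Mul(Rational(2, 13), Rational(-63, 2))) = Add(1, Rational(-63, 13)) = Rational(-50, 13) ≈ -3.8462)
Mul(Mul(-1, -110), Mul(h, 10)) = Mul(Mul(-1, -110), Mul(Rational(-50, 13), 10)) = Mul(110, Rational(-500, 13)) = Rational(-55000, 13)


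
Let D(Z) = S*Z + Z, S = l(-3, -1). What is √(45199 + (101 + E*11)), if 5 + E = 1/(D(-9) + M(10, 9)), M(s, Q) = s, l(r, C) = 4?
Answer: 2*√13856185/35 ≈ 212.71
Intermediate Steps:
S = 4
D(Z) = 5*Z (D(Z) = 4*Z + Z = 5*Z)
E = -176/35 (E = -5 + 1/(5*(-9) + 10) = -5 + 1/(-45 + 10) = -5 + 1/(-35) = -5 - 1/35 = -176/35 ≈ -5.0286)
√(45199 + (101 + E*11)) = √(45199 + (101 - 176/35*11)) = √(45199 + (101 - 1936/35)) = √(45199 + 1599/35) = √(1583564/35) = 2*√13856185/35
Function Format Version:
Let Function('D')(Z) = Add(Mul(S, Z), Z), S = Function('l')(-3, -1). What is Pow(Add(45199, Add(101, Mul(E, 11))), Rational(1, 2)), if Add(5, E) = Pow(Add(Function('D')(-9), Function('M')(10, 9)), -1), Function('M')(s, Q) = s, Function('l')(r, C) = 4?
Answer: Mul(Rational(2, 35), Pow(13856185, Rational(1, 2))) ≈ 212.71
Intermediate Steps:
S = 4
Function('D')(Z) = Mul(5, Z) (Function('D')(Z) = Add(Mul(4, Z), Z) = Mul(5, Z))
E = Rational(-176, 35) (E = Add(-5, Pow(Add(Mul(5, -9), 10), -1)) = Add(-5, Pow(Add(-45, 10), -1)) = Add(-5, Pow(-35, -1)) = Add(-5, Rational(-1, 35)) = Rational(-176, 35) ≈ -5.0286)
Pow(Add(45199, Add(101, Mul(E, 11))), Rational(1, 2)) = Pow(Add(45199, Add(101, Mul(Rational(-176, 35), 11))), Rational(1, 2)) = Pow(Add(45199, Add(101, Rational(-1936, 35))), Rational(1, 2)) = Pow(Add(45199, Rational(1599, 35)), Rational(1, 2)) = Pow(Rational(1583564, 35), Rational(1, 2)) = Mul(Rational(2, 35), Pow(13856185, Rational(1, 2)))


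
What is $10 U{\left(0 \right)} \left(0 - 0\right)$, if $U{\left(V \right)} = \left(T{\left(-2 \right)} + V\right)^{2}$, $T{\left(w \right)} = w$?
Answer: $0$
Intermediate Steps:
$U{\left(V \right)} = \left(-2 + V\right)^{2}$
$10 U{\left(0 \right)} \left(0 - 0\right) = 10 \left(-2 + 0\right)^{2} \left(0 - 0\right) = 10 \left(-2\right)^{2} \left(0 + 0\right) = 10 \cdot 4 \cdot 0 = 40 \cdot 0 = 0$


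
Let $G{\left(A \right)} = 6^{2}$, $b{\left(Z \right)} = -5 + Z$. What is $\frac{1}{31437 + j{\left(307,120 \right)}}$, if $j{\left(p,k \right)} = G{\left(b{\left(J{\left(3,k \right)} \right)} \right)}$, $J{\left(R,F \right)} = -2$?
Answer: $\frac{1}{31473} \approx 3.1773 \cdot 10^{-5}$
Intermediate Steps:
$G{\left(A \right)} = 36$
$j{\left(p,k \right)} = 36$
$\frac{1}{31437 + j{\left(307,120 \right)}} = \frac{1}{31437 + 36} = \frac{1}{31473}$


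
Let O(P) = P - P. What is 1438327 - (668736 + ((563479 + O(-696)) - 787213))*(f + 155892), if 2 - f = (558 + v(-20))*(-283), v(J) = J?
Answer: -137125037969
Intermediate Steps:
O(P) = 0
f = 152256 (f = 2 - (558 - 20)*(-283) = 2 - 538*(-283) = 2 - 1*(-152254) = 2 + 152254 = 152256)
1438327 - (668736 + ((563479 + O(-696)) - 787213))*(f + 155892) = 1438327 - (668736 + ((563479 + 0) - 787213))*(152256 + 155892) = 1438327 - (668736 + (563479 - 787213))*308148 = 1438327 - (668736 - 223734)*308148 = 1438327 - 445002*308148 = 1438327 - 1*137126476296 = 1438327 - 137126476296 = -137125037969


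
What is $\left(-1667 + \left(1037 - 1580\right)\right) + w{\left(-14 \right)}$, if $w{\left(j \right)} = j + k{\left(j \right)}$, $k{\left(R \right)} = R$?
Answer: $-2238$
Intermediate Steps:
$w{\left(j \right)} = 2 j$ ($w{\left(j \right)} = j + j = 2 j$)
$\left(-1667 + \left(1037 - 1580\right)\right) + w{\left(-14 \right)} = \left(-1667 + \left(1037 - 1580\right)\right) + 2 \left(-14\right) = \left(-1667 + \left(1037 - 1580\right)\right) - 28 = \left(-1667 - 543\right) - 28 = -2210 - 28 = -2238$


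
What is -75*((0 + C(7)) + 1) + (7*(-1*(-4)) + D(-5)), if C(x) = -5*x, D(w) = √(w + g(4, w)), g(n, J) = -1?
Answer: 2578 + I*√6 ≈ 2578.0 + 2.4495*I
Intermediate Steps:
D(w) = √(-1 + w) (D(w) = √(w - 1) = √(-1 + w))
-75*((0 + C(7)) + 1) + (7*(-1*(-4)) + D(-5)) = -75*((0 - 5*7) + 1) + (7*(-1*(-4)) + √(-1 - 5)) = -75*((0 - 35) + 1) + (7*4 + √(-6)) = -75*(-35 + 1) + (28 + I*√6) = -75*(-34) + (28 + I*√6) = 2550 + (28 + I*√6) = 2578 + I*√6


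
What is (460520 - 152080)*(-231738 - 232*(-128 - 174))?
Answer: -49866728560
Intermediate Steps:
(460520 - 152080)*(-231738 - 232*(-128 - 174)) = 308440*(-231738 - 232*(-302)) = 308440*(-231738 + 70064) = 308440*(-161674) = -49866728560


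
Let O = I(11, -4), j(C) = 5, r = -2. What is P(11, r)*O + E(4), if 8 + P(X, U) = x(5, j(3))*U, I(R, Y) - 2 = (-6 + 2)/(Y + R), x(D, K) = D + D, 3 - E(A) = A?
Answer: -41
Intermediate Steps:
E(A) = 3 - A
x(D, K) = 2*D
I(R, Y) = 2 - 4/(R + Y) (I(R, Y) = 2 + (-6 + 2)/(Y + R) = 2 - 4/(R + Y))
O = 10/7 (O = 2*(-2 + 11 - 4)/(11 - 4) = 2*5/7 = 2*(⅐)*5 = 10/7 ≈ 1.4286)
P(X, U) = -8 + 10*U (P(X, U) = -8 + (2*5)*U = -8 + 10*U)
P(11, r)*O + E(4) = (-8 + 10*(-2))*(10/7) + (3 - 1*4) = (-8 - 20)*(10/7) + (3 - 4) = -28*10/7 - 1 = -40 - 1 = -41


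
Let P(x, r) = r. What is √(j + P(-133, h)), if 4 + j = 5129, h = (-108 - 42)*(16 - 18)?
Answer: 5*√217 ≈ 73.655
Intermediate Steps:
h = 300 (h = -150*(-2) = 300)
j = 5125 (j = -4 + 5129 = 5125)
√(j + P(-133, h)) = √(5125 + 300) = √5425 = 5*√217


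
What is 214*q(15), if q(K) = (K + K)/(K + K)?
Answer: 214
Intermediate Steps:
q(K) = 1 (q(K) = (2*K)/((2*K)) = (2*K)*(1/(2*K)) = 1)
214*q(15) = 214*1 = 214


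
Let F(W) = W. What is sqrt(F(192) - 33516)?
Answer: 2*I*sqrt(8331) ≈ 182.55*I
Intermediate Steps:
sqrt(F(192) - 33516) = sqrt(192 - 33516) = sqrt(-33324) = 2*I*sqrt(8331)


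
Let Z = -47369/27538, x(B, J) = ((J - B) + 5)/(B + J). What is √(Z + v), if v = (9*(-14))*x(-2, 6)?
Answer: I*√1591047290/1967 ≈ 20.279*I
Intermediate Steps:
x(B, J) = (5 + J - B)/(B + J)
Z = -6767/3934 (Z = -47369*1/27538 = -6767/3934 ≈ -1.7201)
v = -819/2 (v = (9*(-14))*((5 + 6 - 1*(-2))/(-2 + 6)) = -126*(5 + 6 + 2)/4 = -63*13/2 = -126*13/4 = -819/2 ≈ -409.50)
√(Z + v) = √(-6767/3934 - 819/2) = √(-808870/1967) = I*√1591047290/1967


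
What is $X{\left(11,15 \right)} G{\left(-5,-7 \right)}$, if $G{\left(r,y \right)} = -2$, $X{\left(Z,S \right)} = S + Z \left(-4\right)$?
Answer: $58$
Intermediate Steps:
$X{\left(Z,S \right)} = S - 4 Z$
$X{\left(11,15 \right)} G{\left(-5,-7 \right)} = \left(15 - 44\right) \left(-2\right) = \left(-29\right) \left(-2\right) = 58$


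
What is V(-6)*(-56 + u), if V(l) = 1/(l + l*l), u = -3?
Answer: -59/30 ≈ -1.9667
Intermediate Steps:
V(l) = 1/(l + l**2)
V(-6)*(-56 + u) = (1/((-6)*(1 - 6)))*(-56 - 3) = -1/6/(-5)*(-59) = -1/6*(-1/5)*(-59) = (1/30)*(-59) = -59/30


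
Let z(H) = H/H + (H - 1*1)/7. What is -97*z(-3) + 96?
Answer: 381/7 ≈ 54.429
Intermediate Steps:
z(H) = 6/7 + H/7 (z(H) = 1 + (H - 1)*(1/7) = 1 + (-1 + H)*(1/7) = 1 + (-1/7 + H/7) = 6/7 + H/7)
-97*z(-3) + 96 = -97*(6/7 + (1/7)*(-3)) + 96 = -97*(6/7 - 3/7) + 96 = -97*3/7 + 96 = -291/7 + 96 = 381/7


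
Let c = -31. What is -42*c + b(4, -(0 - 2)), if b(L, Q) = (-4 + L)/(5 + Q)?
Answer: 1302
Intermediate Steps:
b(L, Q) = (-4 + L)/(5 + Q)
-42*c + b(4, -(0 - 2)) = -42*(-31) + (-4 + 4)/(5 - (0 - 2)) = 1302 + 0/(5 - 1*(-2)) = 1302 + 0/(5 + 2) = 1302 + 0/7 = 1302 + (⅐)*0 = 1302 + 0 = 1302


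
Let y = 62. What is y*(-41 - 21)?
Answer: -3844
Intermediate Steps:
y*(-41 - 21) = 62*(-41 - 21) = 62*(-62) = -3844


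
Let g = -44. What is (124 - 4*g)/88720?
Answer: 15/4436 ≈ 0.0033814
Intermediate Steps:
(124 - 4*g)/88720 = (124 - 4*(-44))/88720 = (124 + 176)*(1/88720) = 300*(1/88720) = 15/4436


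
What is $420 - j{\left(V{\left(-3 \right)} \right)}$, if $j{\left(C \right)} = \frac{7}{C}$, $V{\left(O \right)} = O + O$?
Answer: $\frac{2527}{6} \approx 421.17$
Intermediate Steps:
$V{\left(O \right)} = 2 O$
$420 - j{\left(V{\left(-3 \right)} \right)} = 420 - \frac{7}{2 \left(-3\right)} = 420 - \frac{7}{-6} = 420 - 7 \left(- \frac{1}{6}\right) = 420 - - \frac{7}{6} = 420 + \frac{7}{6} = \frac{2527}{6}$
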